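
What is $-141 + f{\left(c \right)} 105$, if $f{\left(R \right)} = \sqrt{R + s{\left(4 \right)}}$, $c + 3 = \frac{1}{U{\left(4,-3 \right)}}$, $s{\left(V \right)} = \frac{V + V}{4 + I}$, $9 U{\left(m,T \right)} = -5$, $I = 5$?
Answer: $-141 + 28 i \sqrt{55} \approx -141.0 + 207.65 i$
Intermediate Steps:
$U{\left(m,T \right)} = - \frac{5}{9}$ ($U{\left(m,T \right)} = \frac{1}{9} \left(-5\right) = - \frac{5}{9}$)
$s{\left(V \right)} = \frac{2 V}{9}$ ($s{\left(V \right)} = \frac{V + V}{4 + 5} = \frac{2 V}{9}$)
$c = - \frac{24}{5}$ ($c = -3 + \frac{1}{- \frac{5}{9}} = -3 - \frac{9}{5} = - \frac{24}{5} \approx -4.8$)
$f{\left(R \right)} = \sqrt{\frac{8}{9} + R}$ ($f{\left(R \right)} = \sqrt{R + \frac{2}{9} \cdot 4} = \sqrt{R + \frac{8}{9}} = \sqrt{\frac{8}{9} + R}$)
$-141 + f{\left(c \right)} 105 = -141 + \frac{\sqrt{8 + 9 \left(- \frac{24}{5}\right)}}{3} \cdot 105 = -141 + \frac{\sqrt{8 - \frac{216}{5}}}{3} \cdot 105 = -141 + \frac{\sqrt{- \frac{176}{5}}}{3} \cdot 105 = -141 + \frac{\frac{4}{5} i \sqrt{55}}{3} \cdot 105 = -141 + \frac{4 i \sqrt{55}}{15} \cdot 105 = -141 + 28 i \sqrt{55}$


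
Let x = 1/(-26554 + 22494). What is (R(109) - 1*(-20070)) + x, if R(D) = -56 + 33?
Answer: 81390819/4060 ≈ 20047.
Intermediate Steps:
R(D) = -23
x = -1/4060 (x = 1/(-4060) = -1/4060 ≈ -0.00024631)
(R(109) - 1*(-20070)) + x = (-23 - 1*(-20070)) - 1/4060 = (-23 + 20070) - 1/4060 = 20047 - 1/4060 = 81390819/4060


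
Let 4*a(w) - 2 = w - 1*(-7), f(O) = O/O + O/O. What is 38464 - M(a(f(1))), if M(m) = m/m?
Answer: 38463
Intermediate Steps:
f(O) = 2 (f(O) = 1 + 1 = 2)
a(w) = 9/4 + w/4 (a(w) = ½ + (w - 1*(-7))/4 = ½ + (w + 7)/4 = ½ + (7 + w)/4 = ½ + (7/4 + w/4) = 9/4 + w/4)
M(m) = 1
38464 - M(a(f(1))) = 38464 - 1*1 = 38464 - 1 = 38463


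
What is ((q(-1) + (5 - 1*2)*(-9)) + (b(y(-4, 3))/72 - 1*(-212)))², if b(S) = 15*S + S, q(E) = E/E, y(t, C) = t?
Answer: 2775556/81 ≈ 34266.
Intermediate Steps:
q(E) = 1
b(S) = 16*S
((q(-1) + (5 - 1*2)*(-9)) + (b(y(-4, 3))/72 - 1*(-212)))² = ((1 + (5 - 1*2)*(-9)) + ((16*(-4))/72 - 1*(-212)))² = ((1 + (5 - 2)*(-9)) + (-64*1/72 + 212))² = ((1 + 3*(-9)) + (-8/9 + 212))² = ((1 - 27) + 1900/9)² = (-26 + 1900/9)² = (1666/9)² = 2775556/81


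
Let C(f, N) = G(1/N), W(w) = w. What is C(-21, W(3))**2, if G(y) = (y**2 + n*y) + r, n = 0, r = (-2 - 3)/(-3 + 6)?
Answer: 196/81 ≈ 2.4198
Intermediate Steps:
r = -5/3 ≈ -1.6667
G(y) = -5/3 + y**2 (G(y) = (y**2 + 0*y) - 5/3 = (y**2 + 0) - 5/3 = y**2 - 5/3 = -5/3 + y**2)
C(f, N) = -5/3 + N**(-2) (C(f, N) = -5/3 + (1/N)**2 = -5/3 + N**(-2))
C(-21, W(3))**2 = (-5/3 + 3**(-2))**2 = (-5/3 + 1/9)**2 = (-14/9)**2 = 196/81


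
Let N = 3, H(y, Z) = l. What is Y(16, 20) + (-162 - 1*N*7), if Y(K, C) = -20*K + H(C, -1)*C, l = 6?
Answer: -383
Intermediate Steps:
H(y, Z) = 6
Y(K, C) = -20*K + 6*C
Y(16, 20) + (-162 - 1*N*7) = (-20*16 + 6*20) + (-162 - 1*3*7) = (-320 + 120) + (-162 - 3*7) = -200 + (-162 - 1*21) = -200 + (-162 - 21) = -200 - 183 = -383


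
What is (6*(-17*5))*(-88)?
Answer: 44880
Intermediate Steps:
(6*(-17*5))*(-88) = (6*(-85))*(-88) = -510*(-88) = 44880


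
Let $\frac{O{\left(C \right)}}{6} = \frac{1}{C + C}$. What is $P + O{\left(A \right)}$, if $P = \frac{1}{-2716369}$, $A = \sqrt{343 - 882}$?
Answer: $- \frac{1}{2716369} - \frac{3 i \sqrt{11}}{77} \approx -3.6814 \cdot 10^{-7} - 0.12922 i$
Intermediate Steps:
$A = 7 i \sqrt{11}$ ($A = \sqrt{-539} = 7 i \sqrt{11} \approx 23.216 i$)
$P = - \frac{1}{2716369} \approx -3.6814 \cdot 10^{-7}$
$O{\left(C \right)} = \frac{3}{C}$ ($O{\left(C \right)} = \frac{6}{C + C} = \frac{6}{2 C} = 6 \frac{1}{2 C} = \frac{3}{C}$)
$P + O{\left(A \right)} = - \frac{1}{2716369} + \frac{3}{7 i \sqrt{11}} = - \frac{1}{2716369} + 3 \left(- \frac{i \sqrt{11}}{77}\right) = - \frac{1}{2716369} - \frac{3 i \sqrt{11}}{77}$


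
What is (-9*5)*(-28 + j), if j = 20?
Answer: 360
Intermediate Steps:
(-9*5)*(-28 + j) = (-9*5)*(-28 + 20) = -45*(-8) = 360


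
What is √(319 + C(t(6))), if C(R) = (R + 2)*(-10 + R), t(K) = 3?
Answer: 2*√71 ≈ 16.852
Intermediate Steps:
C(R) = (-10 + R)*(2 + R) (C(R) = (2 + R)*(-10 + R) = (-10 + R)*(2 + R))
√(319 + C(t(6))) = √(319 + (-20 + 3² - 8*3)) = √(319 + (-20 + 9 - 24)) = √(319 - 35) = √284 = 2*√71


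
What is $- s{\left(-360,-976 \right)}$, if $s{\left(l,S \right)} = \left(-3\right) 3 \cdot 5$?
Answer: $45$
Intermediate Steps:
$s{\left(l,S \right)} = -45$ ($s{\left(l,S \right)} = \left(-9\right) 5 = -45$)
$- s{\left(-360,-976 \right)} = \left(-1\right) \left(-45\right) = 45$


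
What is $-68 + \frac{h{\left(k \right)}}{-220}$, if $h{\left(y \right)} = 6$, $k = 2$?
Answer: $- \frac{7483}{110} \approx -68.027$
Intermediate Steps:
$-68 + \frac{h{\left(k \right)}}{-220} = -68 + \frac{6}{-220} = -68 + 6 \left(- \frac{1}{220}\right) = -68 - \frac{3}{110} = - \frac{7483}{110}$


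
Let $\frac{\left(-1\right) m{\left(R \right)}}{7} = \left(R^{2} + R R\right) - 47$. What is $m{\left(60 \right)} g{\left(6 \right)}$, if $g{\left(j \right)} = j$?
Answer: $-300426$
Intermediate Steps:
$m{\left(R \right)} = 329 - 14 R^{2}$ ($m{\left(R \right)} = - 7 \left(\left(R^{2} + R R\right) - 47\right) = - 7 \left(\left(R^{2} + R^{2}\right) - 47\right) = - 7 \left(2 R^{2} - 47\right) = - 7 \left(-47 + 2 R^{2}\right) = 329 - 14 R^{2}$)
$m{\left(60 \right)} g{\left(6 \right)} = \left(329 - 14 \cdot 60^{2}\right) 6 = \left(329 - 50400\right) 6 = \left(-50071\right) 6 = -300426$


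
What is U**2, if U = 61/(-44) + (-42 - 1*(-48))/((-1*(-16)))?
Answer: 7921/7744 ≈ 1.0229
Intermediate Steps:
U = -89/88 (U = 61*(-1/44) + (-42 + 48)/16 = -61/44 + 6*(1/16) = -61/44 + 3/8 = -89/88 ≈ -1.0114)
U**2 = (-89/88)**2 = 7921/7744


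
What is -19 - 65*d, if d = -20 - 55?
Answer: 4856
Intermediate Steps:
d = -75
-19 - 65*d = -19 - 65*(-75) = -19 + 4875 = 4856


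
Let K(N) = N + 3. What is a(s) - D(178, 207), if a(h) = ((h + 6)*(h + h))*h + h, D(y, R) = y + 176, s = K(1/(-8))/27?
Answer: -1782517897/5038848 ≈ -353.75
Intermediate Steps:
K(N) = 3 + N
s = 23/216 (s = (3 + 1/(-8))/27 = (3 - ⅛)*(1/27) = (23/8)*(1/27) = 23/216 ≈ 0.10648)
D(y, R) = 176 + y
a(h) = h + 2*h²*(6 + h) (a(h) = ((6 + h)*(2*h))*h + h = (2*h*(6 + h))*h + h = 2*h²*(6 + h) + h = h + 2*h²*(6 + h))
a(s) - D(178, 207) = 23*(1 + 2*(23/216)² + 12*(23/216))/216 - (176 + 178) = 23*(1 + 2*(529/46656) + 23/18)/216 - 1*354 = 23*(1 + 529/23328 + 23/18)/216 - 354 = (23/216)*(53665/23328) - 354 = 1234295/5038848 - 354 = -1782517897/5038848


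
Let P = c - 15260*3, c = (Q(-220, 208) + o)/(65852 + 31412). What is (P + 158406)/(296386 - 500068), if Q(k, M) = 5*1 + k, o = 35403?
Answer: -2738622613/4952731512 ≈ -0.55295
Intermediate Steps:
Q(k, M) = 5 + k
c = 8797/24316 (c = ((5 - 220) + 35403)/(65852 + 31412) = (-215 + 35403)/97264 = 35188*(1/97264) = 8797/24316 ≈ 0.36178)
P = -1113177683/24316 (P = 8797/24316 - 15260*3 = 8797/24316 - 45780 = -1113177683/24316 ≈ -45780.)
(P + 158406)/(296386 - 500068) = (-1113177683/24316 + 158406)/(296386 - 500068) = (2738622613/24316)/(-203682) = (2738622613/24316)*(-1/203682) = -2738622613/4952731512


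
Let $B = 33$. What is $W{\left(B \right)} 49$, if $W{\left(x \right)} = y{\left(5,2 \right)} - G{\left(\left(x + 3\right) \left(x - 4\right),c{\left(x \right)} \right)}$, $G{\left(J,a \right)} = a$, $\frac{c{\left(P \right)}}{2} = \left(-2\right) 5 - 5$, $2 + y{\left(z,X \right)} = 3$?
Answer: $1519$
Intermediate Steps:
$y{\left(z,X \right)} = 1$ ($y{\left(z,X \right)} = -2 + 3 = 1$)
$c{\left(P \right)} = -30$ ($c{\left(P \right)} = 2 \left(\left(-2\right) 5 - 5\right) = 2 \left(-10 - 5\right) = 2 \left(-15\right) = -30$)
$W{\left(x \right)} = 31$ ($W{\left(x \right)} = 1 - -30 = 1 + 30 = 31$)
$W{\left(B \right)} 49 = 31 \cdot 49 = 1519$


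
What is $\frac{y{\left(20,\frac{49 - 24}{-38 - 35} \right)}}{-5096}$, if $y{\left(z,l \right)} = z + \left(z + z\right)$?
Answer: $- \frac{15}{1274} \approx -0.011774$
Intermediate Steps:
$y{\left(z,l \right)} = 3 z$ ($y{\left(z,l \right)} = z + 2 z = 3 z$)
$\frac{y{\left(20,\frac{49 - 24}{-38 - 35} \right)}}{-5096} = \frac{3 \cdot 20}{-5096} = 60 \left(- \frac{1}{5096}\right) = - \frac{15}{1274}$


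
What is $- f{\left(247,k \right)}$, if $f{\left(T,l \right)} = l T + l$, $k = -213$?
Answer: $52824$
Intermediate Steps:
$f{\left(T,l \right)} = l + T l$ ($f{\left(T,l \right)} = T l + l = l + T l$)
$- f{\left(247,k \right)} = - \left(-213\right) \left(1 + 247\right) = - \left(-213\right) 248 = \left(-1\right) \left(-52824\right) = 52824$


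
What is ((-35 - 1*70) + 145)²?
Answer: 1600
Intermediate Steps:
((-35 - 1*70) + 145)² = ((-35 - 70) + 145)² = (-105 + 145)² = 40² = 1600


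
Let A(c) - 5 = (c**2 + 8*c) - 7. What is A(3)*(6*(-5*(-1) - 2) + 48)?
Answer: 2046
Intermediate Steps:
A(c) = -2 + c**2 + 8*c (A(c) = 5 + ((c**2 + 8*c) - 7) = 5 + (-7 + c**2 + 8*c) = -2 + c**2 + 8*c)
A(3)*(6*(-5*(-1) - 2) + 48) = (-2 + 3**2 + 8*3)*(6*(-5*(-1) - 2) + 48) = (-2 + 9 + 24)*(6*(5 - 2) + 48) = 31*(6*3 + 48) = 31*(18 + 48) = 31*66 = 2046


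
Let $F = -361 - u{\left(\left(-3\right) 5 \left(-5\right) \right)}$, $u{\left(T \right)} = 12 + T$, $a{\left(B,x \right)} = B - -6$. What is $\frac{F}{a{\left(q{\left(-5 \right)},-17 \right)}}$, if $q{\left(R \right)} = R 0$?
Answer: $- \frac{224}{3} \approx -74.667$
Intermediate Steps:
$q{\left(R \right)} = 0$
$a{\left(B,x \right)} = 6 + B$ ($a{\left(B,x \right)} = B + 6 = 6 + B$)
$F = -448$ ($F = -361 - \left(12 + \left(-3\right) 5 \left(-5\right)\right) = -361 - \left(12 - -75\right) = -361 - \left(12 + 75\right) = -361 - 87 = -448$)
$\frac{F}{a{\left(q{\left(-5 \right)},-17 \right)}} = - \frac{448}{6 + 0} = - \frac{448}{6} = \left(-448\right) \frac{1}{6} = - \frac{224}{3}$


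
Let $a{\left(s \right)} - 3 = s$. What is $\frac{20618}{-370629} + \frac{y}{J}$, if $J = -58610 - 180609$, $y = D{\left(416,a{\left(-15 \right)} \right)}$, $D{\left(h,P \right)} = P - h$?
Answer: $- \frac{4773588130}{88661498751} \approx -0.053841$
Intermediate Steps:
$a{\left(s \right)} = 3 + s$
$y = -428$ ($y = \left(3 - 15\right) - 416 = -12 - 416 = -428$)
$J = -239219$
$\frac{20618}{-370629} + \frac{y}{J} = \frac{20618}{-370629} - \frac{428}{-239219} = 20618 \left(- \frac{1}{370629}\right) - - \frac{428}{239219} = - \frac{20618}{370629} + \frac{428}{239219} = - \frac{4773588130}{88661498751}$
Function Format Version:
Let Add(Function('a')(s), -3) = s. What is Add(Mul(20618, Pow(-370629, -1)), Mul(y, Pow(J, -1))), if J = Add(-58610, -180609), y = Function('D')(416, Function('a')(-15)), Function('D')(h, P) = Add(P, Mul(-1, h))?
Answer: Rational(-4773588130, 88661498751) ≈ -0.053841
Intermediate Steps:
Function('a')(s) = Add(3, s)
y = -428 (y = Add(Add(3, -15), Mul(-1, 416)) = Add(-12, -416) = -428)
J = -239219
Add(Mul(20618, Pow(-370629, -1)), Mul(y, Pow(J, -1))) = Add(Mul(20618, Pow(-370629, -1)), Mul(-428, Pow(-239219, -1))) = Add(Mul(20618, Rational(-1, 370629)), Mul(-428, Rational(-1, 239219))) = Add(Rational(-20618, 370629), Rational(428, 239219)) = Rational(-4773588130, 88661498751)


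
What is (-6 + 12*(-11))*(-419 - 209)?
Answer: 86664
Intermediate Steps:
(-6 + 12*(-11))*(-419 - 209) = (-6 - 132)*(-628) = -138*(-628) = 86664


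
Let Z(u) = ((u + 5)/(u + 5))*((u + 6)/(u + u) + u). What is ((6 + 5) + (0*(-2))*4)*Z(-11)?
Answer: -237/2 ≈ -118.50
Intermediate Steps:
Z(u) = u + (6 + u)/(2*u) (Z(u) = ((5 + u)/(5 + u))*((6 + u)/((2*u)) + u) = 1*((6 + u)*(1/(2*u)) + u) = 1*((6 + u)/(2*u) + u) = 1*(u + (6 + u)/(2*u)) = u + (6 + u)/(2*u))
((6 + 5) + (0*(-2))*4)*Z(-11) = ((6 + 5) + (0*(-2))*4)*(½ - 11 + 3/(-11)) = (11 + 0*4)*(½ - 11 + 3*(-1/11)) = (11 + 0)*(½ - 11 - 3/11) = 11*(-237/22) = -237/2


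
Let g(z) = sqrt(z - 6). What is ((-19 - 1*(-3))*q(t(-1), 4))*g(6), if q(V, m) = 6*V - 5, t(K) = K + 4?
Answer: 0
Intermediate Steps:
t(K) = 4 + K
q(V, m) = -5 + 6*V
g(z) = sqrt(-6 + z)
((-19 - 1*(-3))*q(t(-1), 4))*g(6) = ((-19 - 1*(-3))*(-5 + 6*(4 - 1)))*sqrt(-6 + 6) = ((-19 + 3)*(-5 + 6*3))*sqrt(0) = -16*(-5 + 18)*0 = -16*13*0 = -208*0 = 0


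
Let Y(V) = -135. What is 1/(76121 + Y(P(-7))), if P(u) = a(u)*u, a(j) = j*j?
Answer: 1/75986 ≈ 1.3160e-5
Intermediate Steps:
a(j) = j**2
P(u) = u**3 (P(u) = u**2*u = u**3)
1/(76121 + Y(P(-7))) = 1/(76121 - 135) = 1/75986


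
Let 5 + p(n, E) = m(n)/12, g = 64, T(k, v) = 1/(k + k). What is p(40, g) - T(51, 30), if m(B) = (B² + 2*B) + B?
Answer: 4703/34 ≈ 138.32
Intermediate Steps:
m(B) = B² + 3*B
T(k, v) = 1/(2*k)
p(n, E) = -5 + n*(3 + n)/12 (p(n, E) = -5 + (n*(3 + n))/12 = -5 + (n*(3 + n))*(1/12) = -5 + n*(3 + n)/12)
p(40, g) - T(51, 30) = (-5 + (1/12)*40*(3 + 40)) - 1/(2*51) = (-5 + (1/12)*40*43) - 1/(2*51) = (-5 + 430/3) - 1*1/102 = 415/3 - 1/102 = 4703/34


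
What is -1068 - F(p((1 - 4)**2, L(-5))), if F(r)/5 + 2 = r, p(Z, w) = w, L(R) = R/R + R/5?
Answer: -1058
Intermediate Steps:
L(R) = 1 + R/5 (L(R) = 1 + R*(1/5) = 1 + R/5)
F(r) = -10 + 5*r
-1068 - F(p((1 - 4)**2, L(-5))) = -1068 - (-10 + 5*(1 + (1/5)*(-5))) = -1068 - (-10 + 5*(1 - 1)) = -1068 - (-10 + 5*0) = -1068 - (-10 + 0) = -1068 - 1*(-10) = -1068 + 10 = -1058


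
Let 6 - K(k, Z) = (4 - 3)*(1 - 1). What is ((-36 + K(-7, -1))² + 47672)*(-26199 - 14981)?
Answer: -2000194960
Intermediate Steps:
K(k, Z) = 6 (K(k, Z) = 6 - (4 - 3)*(1 - 1) = 6 - 0 = 6 - 1*0 = 6 + 0 = 6)
((-36 + K(-7, -1))² + 47672)*(-26199 - 14981) = ((-36 + 6)² + 47672)*(-26199 - 14981) = ((-30)² + 47672)*(-41180) = (900 + 47672)*(-41180) = 48572*(-41180) = -2000194960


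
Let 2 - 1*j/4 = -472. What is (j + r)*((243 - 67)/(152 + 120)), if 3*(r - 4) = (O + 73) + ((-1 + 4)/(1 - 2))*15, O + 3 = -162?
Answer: 61193/51 ≈ 1199.9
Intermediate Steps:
O = -165 (O = -3 - 162 = -165)
r = -125/3 (r = 4 + ((-165 + 73) + ((-1 + 4)/(1 - 2))*15)/3 = 4 + (-92 + (3/(-1))*15)/3 = 4 + (-92 + (3*(-1))*15)/3 = 4 + (-92 - 3*15)/3 = 4 + (-92 - 45)/3 = 4 + (⅓)*(-137) = 4 - 137/3 = -125/3 ≈ -41.667)
j = 1896 (j = 8 - 4*(-472) = 8 + 1888 = 1896)
(j + r)*((243 - 67)/(152 + 120)) = (1896 - 125/3)*((243 - 67)/(152 + 120)) = 5563*(176/272)/3 = 5563*(176*(1/272))/3 = (5563/3)*(11/17) = 61193/51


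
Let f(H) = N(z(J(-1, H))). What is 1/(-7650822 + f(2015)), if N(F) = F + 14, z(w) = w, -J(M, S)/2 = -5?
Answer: -1/7650798 ≈ -1.3071e-7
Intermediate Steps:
J(M, S) = 10 (J(M, S) = -2*(-5) = 10)
N(F) = 14 + F
f(H) = 24 (f(H) = 14 + 10 = 24)
1/(-7650822 + f(2015)) = 1/(-7650822 + 24) = 1/(-7650798) = -1/7650798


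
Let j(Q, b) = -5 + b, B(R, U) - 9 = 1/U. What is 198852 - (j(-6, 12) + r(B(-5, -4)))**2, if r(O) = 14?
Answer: 198411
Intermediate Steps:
B(R, U) = 9 + 1/U
198852 - (j(-6, 12) + r(B(-5, -4)))**2 = 198852 - ((-5 + 12) + 14)**2 = 198852 - (7 + 14)**2 = 198852 - 1*21**2 = 198852 - 1*441 = 198852 - 441 = 198411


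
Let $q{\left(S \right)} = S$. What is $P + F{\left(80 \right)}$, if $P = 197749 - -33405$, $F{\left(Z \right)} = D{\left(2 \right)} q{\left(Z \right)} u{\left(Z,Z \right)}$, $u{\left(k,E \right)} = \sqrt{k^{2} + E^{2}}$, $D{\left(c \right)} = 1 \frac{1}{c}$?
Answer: $231154 + 3200 \sqrt{2} \approx 2.3568 \cdot 10^{5}$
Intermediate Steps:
$D{\left(c \right)} = \frac{1}{c}$
$u{\left(k,E \right)} = \sqrt{E^{2} + k^{2}}$
$F{\left(Z \right)} = \frac{Z \sqrt{2} \sqrt{Z^{2}}}{2}$ ($F{\left(Z \right)} = \frac{Z}{2} \sqrt{Z^{2} + Z^{2}} = \frac{Z}{2} \sqrt{2 Z^{2}} = \frac{Z}{2} \sqrt{2} \sqrt{Z^{2}} = \frac{Z \sqrt{2} \sqrt{Z^{2}}}{2}$)
$P = 231154$ ($P = 197749 + 33405 = 231154$)
$P + F{\left(80 \right)} = 231154 + \frac{1}{2} \cdot 80 \sqrt{2} \sqrt{80^{2}} = 231154 + \frac{1}{2} \cdot 80 \sqrt{2} \sqrt{6400} = 231154 + \frac{1}{2} \cdot 80 \sqrt{2} \cdot 80 = 231154 + 3200 \sqrt{2}$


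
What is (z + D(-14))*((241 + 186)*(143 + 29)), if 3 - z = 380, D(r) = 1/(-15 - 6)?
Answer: -83075656/3 ≈ -2.7692e+7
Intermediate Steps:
D(r) = -1/21 (D(r) = 1/(-21) = -1/21)
z = -377 (z = 3 - 1*380 = 3 - 380 = -377)
(z + D(-14))*((241 + 186)*(143 + 29)) = (-377 - 1/21)*((241 + 186)*(143 + 29)) = -482998*172/3 = -7918/21*73444 = -83075656/3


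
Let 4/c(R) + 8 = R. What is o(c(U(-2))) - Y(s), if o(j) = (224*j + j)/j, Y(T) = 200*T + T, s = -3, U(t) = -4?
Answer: 828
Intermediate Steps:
c(R) = 4/(-8 + R)
Y(T) = 201*T
o(j) = 225 (o(j) = (225*j)/j = 225)
o(c(U(-2))) - Y(s) = 225 - 201*(-3) = 225 - 1*(-603) = 225 + 603 = 828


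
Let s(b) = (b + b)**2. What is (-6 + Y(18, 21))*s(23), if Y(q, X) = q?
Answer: 25392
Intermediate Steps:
s(b) = 4*b**2 (s(b) = (2*b)**2 = 4*b**2)
(-6 + Y(18, 21))*s(23) = (-6 + 18)*(4*23**2) = 12*(4*529) = 12*2116 = 25392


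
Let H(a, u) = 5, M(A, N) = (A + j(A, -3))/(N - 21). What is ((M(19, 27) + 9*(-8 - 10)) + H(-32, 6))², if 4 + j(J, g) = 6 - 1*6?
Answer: 95481/4 ≈ 23870.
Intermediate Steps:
j(J, g) = -4 (j(J, g) = -4 + (6 - 1*6) = -4 + (6 - 6) = -4 + 0 = -4)
M(A, N) = (-4 + A)/(-21 + N) (M(A, N) = (A - 4)/(N - 21) = (-4 + A)/(-21 + N))
((M(19, 27) + 9*(-8 - 10)) + H(-32, 6))² = (((-4 + 19)/(-21 + 27) + 9*(-8 - 10)) + 5)² = ((15/6 + 9*(-18)) + 5)² = (((⅙)*15 - 162) + 5)² = ((5/2 - 162) + 5)² = (-319/2 + 5)² = (-309/2)² = 95481/4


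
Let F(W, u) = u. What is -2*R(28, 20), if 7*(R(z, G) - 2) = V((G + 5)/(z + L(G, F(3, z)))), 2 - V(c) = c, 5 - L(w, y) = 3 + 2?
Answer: -423/98 ≈ -4.3163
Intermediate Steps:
L(w, y) = 0 (L(w, y) = 5 - (3 + 2) = 5 - 1*5 = 5 - 5 = 0)
V(c) = 2 - c
R(z, G) = 16/7 - (5 + G)/(7*z) (R(z, G) = 2 + (2 - (G + 5)/(z + 0))/7 = 2 + (2 - (5 + G)/z)/7 = 2 + (2/7 - (5 + G)/(7*z)) = 16/7 - (5 + G)/(7*z))
-2*R(28, 20) = -2*(-5 - 1*20 + 16*28)/(7*28) = -2*(-5 - 20 + 448)/(7*28) = -2*423/(7*28) = -2*423/196 = -423/98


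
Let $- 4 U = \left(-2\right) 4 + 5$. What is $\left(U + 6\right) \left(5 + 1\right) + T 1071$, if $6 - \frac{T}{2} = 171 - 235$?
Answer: $\frac{299961}{2} \approx 1.4998 \cdot 10^{5}$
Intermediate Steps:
$T = 140$ ($T = 12 - 2 \left(171 - 235\right) = 12 - -128 = 12 + 128 = 140$)
$U = \frac{3}{4}$ ($U = - \frac{\left(-2\right) 4 + 5}{4} = - \frac{-8 + 5}{4} = \left(- \frac{1}{4}\right) \left(-3\right) = \frac{3}{4} \approx 0.75$)
$\left(U + 6\right) \left(5 + 1\right) + T 1071 = \left(\frac{3}{4} + 6\right) \left(5 + 1\right) + 140 \cdot 1071 = \frac{27}{4} \cdot 6 + 149940 = \frac{81}{2} + 149940 = \frac{299961}{2}$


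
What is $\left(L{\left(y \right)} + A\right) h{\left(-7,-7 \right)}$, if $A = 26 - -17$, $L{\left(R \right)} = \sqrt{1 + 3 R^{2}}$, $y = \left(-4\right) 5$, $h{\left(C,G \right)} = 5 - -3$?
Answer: $344 + 8 \sqrt{1201} \approx 621.24$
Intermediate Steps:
$h{\left(C,G \right)} = 8$ ($h{\left(C,G \right)} = 5 + 3 = 8$)
$y = -20$
$A = 43$ ($A = 26 + 17 = 43$)
$\left(L{\left(y \right)} + A\right) h{\left(-7,-7 \right)} = \left(\sqrt{1 + 3 \left(-20\right)^{2}} + 43\right) 8 = \left(\sqrt{1 + 3 \cdot 400} + 43\right) 8 = \left(\sqrt{1 + 1200} + 43\right) 8 = \left(\sqrt{1201} + 43\right) 8 = \left(43 + \sqrt{1201}\right) 8 = 344 + 8 \sqrt{1201}$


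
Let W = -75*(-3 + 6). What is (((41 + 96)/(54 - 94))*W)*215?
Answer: 1325475/8 ≈ 1.6568e+5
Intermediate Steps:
W = -225 (W = -75*3 = -225)
(((41 + 96)/(54 - 94))*W)*215 = (((41 + 96)/(54 - 94))*(-225))*215 = ((137/(-40))*(-225))*215 = ((137*(-1/40))*(-225))*215 = -137/40*(-225)*215 = (6165/8)*215 = 1325475/8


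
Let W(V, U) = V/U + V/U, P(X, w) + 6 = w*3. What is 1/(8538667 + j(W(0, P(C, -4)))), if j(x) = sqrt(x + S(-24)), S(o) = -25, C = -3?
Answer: 8538667/72908834136914 - 5*I/72908834136914 ≈ 1.1711e-7 - 6.8579e-14*I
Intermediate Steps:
P(X, w) = -6 + 3*w (P(X, w) = -6 + w*3 = -6 + 3*w)
W(V, U) = 2*V/U
j(x) = sqrt(-25 + x) (j(x) = sqrt(x - 25) = sqrt(-25 + x))
1/(8538667 + j(W(0, P(C, -4)))) = 1/(8538667 + sqrt(-25 + 2*0/(-6 + 3*(-4)))) = 1/(8538667 + sqrt(-25 + 2*0/(-6 - 12))) = 1/(8538667 + sqrt(-25 + 2*0/(-18))) = 1/(8538667 + sqrt(-25 + 2*0*(-1/18))) = 1/(8538667 + sqrt(-25 + 0)) = 1/(8538667 + sqrt(-25)) = 1/(8538667 + 5*I) = (8538667 - 5*I)/72908834136914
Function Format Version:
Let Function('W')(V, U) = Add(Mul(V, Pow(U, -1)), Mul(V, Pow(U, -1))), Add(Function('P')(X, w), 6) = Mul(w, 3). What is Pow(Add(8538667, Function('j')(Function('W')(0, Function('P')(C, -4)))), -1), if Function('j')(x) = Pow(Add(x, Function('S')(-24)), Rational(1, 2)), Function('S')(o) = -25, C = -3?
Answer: Add(Rational(8538667, 72908834136914), Mul(Rational(-5, 72908834136914), I)) ≈ Add(1.1711e-7, Mul(-6.8579e-14, I))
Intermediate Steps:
Function('P')(X, w) = Add(-6, Mul(3, w)) (Function('P')(X, w) = Add(-6, Mul(w, 3)) = Add(-6, Mul(3, w)))
Function('W')(V, U) = Mul(2, V, Pow(U, -1))
Function('j')(x) = Pow(Add(-25, x), Rational(1, 2)) (Function('j')(x) = Pow(Add(x, -25), Rational(1, 2)) = Pow(Add(-25, x), Rational(1, 2)))
Pow(Add(8538667, Function('j')(Function('W')(0, Function('P')(C, -4)))), -1) = Pow(Add(8538667, Pow(Add(-25, Mul(2, 0, Pow(Add(-6, Mul(3, -4)), -1))), Rational(1, 2))), -1) = Pow(Add(8538667, Pow(Add(-25, Mul(2, 0, Pow(Add(-6, -12), -1))), Rational(1, 2))), -1) = Pow(Add(8538667, Pow(Add(-25, Mul(2, 0, Pow(-18, -1))), Rational(1, 2))), -1) = Pow(Add(8538667, Pow(Add(-25, Mul(2, 0, Rational(-1, 18))), Rational(1, 2))), -1) = Pow(Add(8538667, Pow(Add(-25, 0), Rational(1, 2))), -1) = Pow(Add(8538667, Pow(-25, Rational(1, 2))), -1) = Pow(Add(8538667, Mul(5, I)), -1) = Mul(Rational(1, 72908834136914), Add(8538667, Mul(-5, I)))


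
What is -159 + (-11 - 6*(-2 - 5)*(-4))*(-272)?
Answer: 48529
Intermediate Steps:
-159 + (-11 - 6*(-2 - 5)*(-4))*(-272) = -159 + (-11 - (-42)*(-4))*(-272) = -159 + (-11 - 6*28)*(-272) = -159 + (-11 - 168)*(-272) = -159 - 179*(-272) = -159 + 48688 = 48529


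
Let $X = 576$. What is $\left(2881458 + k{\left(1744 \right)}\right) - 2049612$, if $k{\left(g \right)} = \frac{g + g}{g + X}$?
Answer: $\frac{120617888}{145} \approx 8.3185 \cdot 10^{5}$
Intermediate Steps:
$k{\left(g \right)} = \frac{2 g}{576 + g}$ ($k{\left(g \right)} = \frac{g + g}{g + 576} = \frac{2 g}{576 + g}$)
$\left(2881458 + k{\left(1744 \right)}\right) - 2049612 = \left(2881458 + 2 \cdot 1744 \frac{1}{576 + 1744}\right) - 2049612 = \left(2881458 + 2 \cdot 1744 \cdot \frac{1}{2320}\right) - 2049612 = \left(2881458 + \frac{218}{145}\right) - 2049612 = \frac{417811628}{145} - 2049612 = \frac{120617888}{145}$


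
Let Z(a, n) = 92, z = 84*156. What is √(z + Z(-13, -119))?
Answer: 2*√3299 ≈ 114.87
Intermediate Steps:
z = 13104
√(z + Z(-13, -119)) = √(13104 + 92) = √13196 = 2*√3299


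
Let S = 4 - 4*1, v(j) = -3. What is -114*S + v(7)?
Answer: -3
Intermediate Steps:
S = 0 (S = 4 - 4 = 0)
-114*S + v(7) = -114*0 - 3 = 0 - 3 = -3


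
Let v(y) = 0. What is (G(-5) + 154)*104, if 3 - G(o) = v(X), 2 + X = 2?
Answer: 16328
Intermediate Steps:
X = 0 (X = -2 + 2 = 0)
G(o) = 3 (G(o) = 3 - 1*0 = 3 + 0 = 3)
(G(-5) + 154)*104 = (3 + 154)*104 = 157*104 = 16328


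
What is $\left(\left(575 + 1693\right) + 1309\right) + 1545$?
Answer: $5122$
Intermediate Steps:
$\left(\left(575 + 1693\right) + 1309\right) + 1545 = \left(2268 + 1309\right) + 1545 = 3577 + 1545 = 5122$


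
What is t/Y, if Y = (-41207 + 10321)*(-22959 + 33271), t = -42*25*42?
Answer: 11025/79624108 ≈ 0.00013846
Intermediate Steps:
t = -44100 (t = -1050*42 = -44100)
Y = -318496432 (Y = -30886*10312 = -318496432)
t/Y = -44100/(-318496432) = -44100*(-1/318496432) = 11025/79624108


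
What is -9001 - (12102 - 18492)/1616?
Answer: -7269613/808 ≈ -8997.0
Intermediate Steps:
-9001 - (12102 - 18492)/1616 = -9001 - (-6390)/1616 = -9001 - 1*(-3195/808) = -9001 + 3195/808 = -7269613/808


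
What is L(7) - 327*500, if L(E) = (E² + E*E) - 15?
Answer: -163417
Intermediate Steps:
L(E) = -15 + 2*E² (L(E) = (E² + E²) - 15 = 2*E² - 15 = -15 + 2*E²)
L(7) - 327*500 = (-15 + 2*7²) - 327*500 = (-15 + 2*49) - 163500 = (-15 + 98) - 163500 = 83 - 163500 = -163417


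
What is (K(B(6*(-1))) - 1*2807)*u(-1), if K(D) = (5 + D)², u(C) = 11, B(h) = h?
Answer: -30866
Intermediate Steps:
(K(B(6*(-1))) - 1*2807)*u(-1) = ((5 + 6*(-1))² - 1*2807)*11 = ((5 - 6)² - 2807)*11 = ((-1)² - 2807)*11 = (1 - 2807)*11 = -2806*11 = -30866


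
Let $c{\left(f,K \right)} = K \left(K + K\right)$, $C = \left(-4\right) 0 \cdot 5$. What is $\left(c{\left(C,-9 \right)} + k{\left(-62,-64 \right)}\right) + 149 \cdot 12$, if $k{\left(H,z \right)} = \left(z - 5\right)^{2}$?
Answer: $6711$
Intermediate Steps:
$C = 0$ ($C = 0 \cdot 5 = 0$)
$c{\left(f,K \right)} = 2 K^{2}$ ($c{\left(f,K \right)} = K 2 K = 2 K^{2}$)
$k{\left(H,z \right)} = \left(-5 + z\right)^{2}$
$\left(c{\left(C,-9 \right)} + k{\left(-62,-64 \right)}\right) + 149 \cdot 12 = \left(2 \left(-9\right)^{2} + \left(-5 - 64\right)^{2}\right) + 149 \cdot 12 = \left(2 \cdot 81 + \left(-69\right)^{2}\right) + 1788 = \left(162 + 4761\right) + 1788 = 4923 + 1788 = 6711$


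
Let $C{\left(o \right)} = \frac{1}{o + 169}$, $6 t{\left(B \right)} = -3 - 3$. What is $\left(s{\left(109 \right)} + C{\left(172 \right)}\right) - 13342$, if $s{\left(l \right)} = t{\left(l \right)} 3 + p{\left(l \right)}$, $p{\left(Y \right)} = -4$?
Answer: $- \frac{4552008}{341} \approx -13349.0$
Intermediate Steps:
$t{\left(B \right)} = -1$ ($t{\left(B \right)} = \frac{-3 - 3}{6} = \frac{1}{6} \left(-6\right) = -1$)
$C{\left(o \right)} = \frac{1}{169 + o}$
$s{\left(l \right)} = -7$ ($s{\left(l \right)} = \left(-1\right) 3 - 4 = -3 - 4 = -7$)
$\left(s{\left(109 \right)} + C{\left(172 \right)}\right) - 13342 = \left(-7 + \frac{1}{169 + 172}\right) - 13342 = \left(-7 + \frac{1}{341}\right) - 13342 = - \frac{2386}{341} - 13342 = - \frac{4552008}{341}$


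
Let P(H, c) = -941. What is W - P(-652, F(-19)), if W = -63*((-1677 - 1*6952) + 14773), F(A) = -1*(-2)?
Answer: -386131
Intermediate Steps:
F(A) = 2
W = -387072 (W = -63*((-1677 - 6952) + 14773) = -63*(-8629 + 14773) = -63*6144 = -387072)
W - P(-652, F(-19)) = -387072 - 1*(-941) = -387072 + 941 = -386131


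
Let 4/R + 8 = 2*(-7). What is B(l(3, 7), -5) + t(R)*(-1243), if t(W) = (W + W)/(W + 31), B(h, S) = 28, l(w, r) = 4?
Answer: 128/3 ≈ 42.667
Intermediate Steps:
R = -2/11 (R = 4/(-8 + 2*(-7)) = 4/(-8 - 14) = 4/(-22) = 4*(-1/22) = -2/11 ≈ -0.18182)
t(W) = 2*W/(31 + W) (t(W) = (2*W)/(31 + W) = 2*W/(31 + W))
B(l(3, 7), -5) + t(R)*(-1243) = 28 + (2*(-2/11)/(31 - 2/11))*(-1243) = 28 + (2*(-2/11)/(339/11))*(-1243) = 28 + (2*(-2/11)*(11/339))*(-1243) = 28 - 4/339*(-1243) = 28 + 44/3 = 128/3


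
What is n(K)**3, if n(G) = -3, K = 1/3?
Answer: -27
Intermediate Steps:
K = 1/3 ≈ 0.33333
n(K)**3 = (-3)**3 = -27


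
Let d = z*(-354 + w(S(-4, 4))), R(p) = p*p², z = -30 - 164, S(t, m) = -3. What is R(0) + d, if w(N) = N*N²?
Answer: 73914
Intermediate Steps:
z = -194
w(N) = N³
R(p) = p³
d = 73914 (d = -194*(-354 + (-3)³) = -194*(-354 - 27) = -194*(-381) = 73914)
R(0) + d = 0³ + 73914 = 0 + 73914 = 73914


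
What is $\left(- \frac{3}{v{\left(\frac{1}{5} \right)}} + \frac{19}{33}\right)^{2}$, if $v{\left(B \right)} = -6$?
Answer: $\frac{5041}{4356} \approx 1.1573$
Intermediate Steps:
$\left(- \frac{3}{v{\left(\frac{1}{5} \right)}} + \frac{19}{33}\right)^{2} = \left(- \frac{3}{-6} + \frac{19}{33}\right)^{2} = \left(\left(-3\right) \left(- \frac{1}{6}\right) + 19 \cdot \frac{1}{33}\right)^{2} = \left(\frac{1}{2} + \frac{19}{33}\right)^{2} = \left(\frac{71}{66}\right)^{2} = \frac{5041}{4356}$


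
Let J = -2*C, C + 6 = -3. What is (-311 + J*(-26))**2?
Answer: 606841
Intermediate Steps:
C = -9 (C = -6 - 3 = -9)
J = 18 (J = -2*(-9) = 18)
(-311 + J*(-26))**2 = (-311 + 18*(-26))**2 = (-311 - 468)**2 = (-779)**2 = 606841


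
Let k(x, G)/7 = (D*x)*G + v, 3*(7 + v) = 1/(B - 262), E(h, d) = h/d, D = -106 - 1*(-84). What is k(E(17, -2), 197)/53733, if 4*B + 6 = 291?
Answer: 84308444/17570691 ≈ 4.7982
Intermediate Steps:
D = -22 (D = -106 + 84 = -22)
B = 285/4 (B = -3/2 + (1/4)*291 = -3/2 + 291/4 = 285/4 ≈ 71.250)
v = -16027/2289 (v = -7 + 1/(3*(285/4 - 262)) = -7 + 1/(3*(-763/4)) = -7 + (1/3)*(-4/763) = -7 - 4/2289 = -16027/2289 ≈ -7.0017)
k(x, G) = -16027/327 - 154*G*x (k(x, G) = 7*((-22*x)*G - 16027/2289) = 7*(-22*G*x - 16027/2289) = 7*(-16027/2289 - 22*G*x) = -16027/327 - 154*G*x)
k(E(17, -2), 197)/53733 = (-16027/327 - 154*197*17/(-2))/53733 = (-16027/327 - 154*197*17*(-1/2))*(1/53733) = (-16027/327 - 154*197*(-17/2))*(1/53733) = (-16027/327 + 257873)*(1/53733) = (84308444/327)*(1/53733) = 84308444/17570691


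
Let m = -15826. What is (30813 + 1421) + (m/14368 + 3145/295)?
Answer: 13666626173/423856 ≈ 32244.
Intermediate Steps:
(30813 + 1421) + (m/14368 + 3145/295) = (30813 + 1421) + (-15826/14368 + 3145/295) = 32234 + (-15826*1/14368 + 3145*(1/295)) = 32234 + (-7913/7184 + 629/59) = 32234 + 4051869/423856 = 13666626173/423856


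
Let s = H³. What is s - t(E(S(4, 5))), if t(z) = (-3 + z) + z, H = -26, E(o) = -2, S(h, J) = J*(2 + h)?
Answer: -17569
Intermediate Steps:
t(z) = -3 + 2*z
s = -17576 (s = (-26)³ = -17576)
s - t(E(S(4, 5))) = -17576 - (-3 + 2*(-2)) = -17576 - (-3 - 4) = -17576 - 1*(-7) = -17576 + 7 = -17569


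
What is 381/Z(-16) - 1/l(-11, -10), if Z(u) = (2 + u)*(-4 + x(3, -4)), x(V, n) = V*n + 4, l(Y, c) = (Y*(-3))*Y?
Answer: 46157/20328 ≈ 2.2706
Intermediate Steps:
l(Y, c) = -3*Y² (l(Y, c) = (-3*Y)*Y = -3*Y²)
x(V, n) = 4 + V*n
Z(u) = -24 - 12*u (Z(u) = (2 + u)*(-4 + (4 + 3*(-4))) = (2 + u)*(-4 + (4 - 12)) = (2 + u)*(-4 - 8) = (2 + u)*(-12) = -24 - 12*u)
381/Z(-16) - 1/l(-11, -10) = 381/(-24 - 12*(-16)) - 1/((-3*(-11)²)) = 381/(-24 + 192) - 1/((-3*121)) = 381/168 - 1/(-363) = 381*(1/168) - 1*(-1/363) = 127/56 + 1/363 = 46157/20328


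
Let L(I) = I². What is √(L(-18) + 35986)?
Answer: √36310 ≈ 190.55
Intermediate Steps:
√(L(-18) + 35986) = √((-18)² + 35986) = √(324 + 35986) = √36310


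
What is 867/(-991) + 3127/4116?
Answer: -469715/4078956 ≈ -0.11516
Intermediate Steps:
867/(-991) + 3127/4116 = 867*(-1/991) + 3127*(1/4116) = -867/991 + 3127/4116 = -469715/4078956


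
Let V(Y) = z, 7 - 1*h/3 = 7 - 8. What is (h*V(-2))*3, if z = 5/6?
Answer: 60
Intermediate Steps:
h = 24 (h = 21 - 3*(7 - 8) = 21 - 3*(-1) = 21 + 3 = 24)
z = ⅚ (z = 5*(⅙) = ⅚ ≈ 0.83333)
V(Y) = ⅚
(h*V(-2))*3 = (24*(⅚))*3 = 20*3 = 60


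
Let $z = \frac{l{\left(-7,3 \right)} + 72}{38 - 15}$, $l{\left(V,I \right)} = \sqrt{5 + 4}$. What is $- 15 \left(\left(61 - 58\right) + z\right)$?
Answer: $- \frac{2160}{23} \approx -93.913$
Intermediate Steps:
$l{\left(V,I \right)} = 3$ ($l{\left(V,I \right)} = \sqrt{9} = 3$)
$z = \frac{75}{23}$ ($z = \frac{3 + 72}{38 - 15} = \frac{75}{23} \approx 3.2609$)
$- 15 \left(\left(61 - 58\right) + z\right) = - 15 \left(\left(61 - 58\right) + \frac{75}{23}\right) = - 15 \left(3 + \frac{75}{23}\right) = \left(-15\right) \frac{144}{23} = - \frac{2160}{23}$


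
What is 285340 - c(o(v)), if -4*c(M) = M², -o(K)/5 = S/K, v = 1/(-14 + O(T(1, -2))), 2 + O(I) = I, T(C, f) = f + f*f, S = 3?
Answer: 296365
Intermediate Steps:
T(C, f) = f + f²
O(I) = -2 + I
v = -1/14 (v = 1/(-14 + (-2 - 2*(1 - 2))) = 1/(-14 + (-2 - 2*(-1))) = 1/(-14 + (-2 + 2)) = 1/(-14 + 0) = 1/(-14) = -1/14 ≈ -0.071429)
o(K) = -15/K
c(M) = -M²/4
285340 - c(o(v)) = 285340 - (-1)*(-15/(-1/14))²/4 = 285340 - (-1)*(-15*(-14))²/4 = 285340 - (-1)*210²/4 = 285340 - (-1)*44100/4 = 285340 - 1*(-11025) = 285340 + 11025 = 296365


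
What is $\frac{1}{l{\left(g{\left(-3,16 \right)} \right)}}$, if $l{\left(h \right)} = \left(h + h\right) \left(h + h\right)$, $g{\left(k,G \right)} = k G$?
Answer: $\frac{1}{9216} \approx 0.00010851$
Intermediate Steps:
$g{\left(k,G \right)} = G k$
$l{\left(h \right)} = 4 h^{2}$ ($l{\left(h \right)} = 2 h 2 h = 4 h^{2}$)
$\frac{1}{l{\left(g{\left(-3,16 \right)} \right)}} = \frac{1}{4 \left(16 \left(-3\right)\right)^{2}} = \frac{1}{4 \left(-48\right)^{2}} = \frac{1}{4 \cdot 2304} = \frac{1}{9216}$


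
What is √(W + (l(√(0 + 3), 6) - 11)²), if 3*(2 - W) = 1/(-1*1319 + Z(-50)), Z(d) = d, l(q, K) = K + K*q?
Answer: √(1663338 - 739260*√3)/111 ≈ 5.5747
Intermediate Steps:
W = 8215/4107 (W = 2 - 1/(3*(-1*1319 - 50)) = 2 - 1/(3*(-1319 - 50)) = 2 - ⅓/(-1369) = 2 - ⅓*(-1/1369) = 2 + 1/4107 = 8215/4107 ≈ 2.0002)
√(W + (l(√(0 + 3), 6) - 11)²) = √(8215/4107 + (6*(1 + √(0 + 3)) - 11)²) = √(8215/4107 + (6*(1 + √3) - 11)²) = √(8215/4107 + ((6 + 6*√3) - 11)²) = √(8215/4107 + (-5 + 6*√3)²)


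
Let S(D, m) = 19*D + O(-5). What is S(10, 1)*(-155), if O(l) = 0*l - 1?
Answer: -29295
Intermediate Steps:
O(l) = -1 (O(l) = 0 - 1 = -1)
S(D, m) = -1 + 19*D (S(D, m) = 19*D - 1 = -1 + 19*D)
S(10, 1)*(-155) = (-1 + 19*10)*(-155) = (-1 + 190)*(-155) = 189*(-155) = -29295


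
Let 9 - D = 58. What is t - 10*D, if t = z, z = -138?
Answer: 352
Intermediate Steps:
D = -49 (D = 9 - 1*58 = 9 - 58 = -49)
t = -138
t - 10*D = -138 - 10*(-49) = -138 + 490 = 352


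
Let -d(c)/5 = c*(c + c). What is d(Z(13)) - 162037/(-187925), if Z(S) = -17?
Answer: -542941213/187925 ≈ -2889.1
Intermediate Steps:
d(c) = -10*c² (d(c) = -5*c*(c + c) = -5*c*2*c = -10*c²)
d(Z(13)) - 162037/(-187925) = -10*(-17)² - 162037/(-187925) = -10*289 - 162037*(-1/187925) = -2890 + 162037/187925 = -542941213/187925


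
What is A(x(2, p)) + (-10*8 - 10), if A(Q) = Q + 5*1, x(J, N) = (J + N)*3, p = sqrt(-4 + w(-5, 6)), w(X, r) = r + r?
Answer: -79 + 6*sqrt(2) ≈ -70.515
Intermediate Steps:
w(X, r) = 2*r
p = 2*sqrt(2) (p = sqrt(-4 + 2*6) = sqrt(-4 + 12) = sqrt(8) = 2*sqrt(2) ≈ 2.8284)
x(J, N) = 3*J + 3*N
A(Q) = 5 + Q (A(Q) = Q + 5 = 5 + Q)
A(x(2, p)) + (-10*8 - 10) = (5 + (3*2 + 3*(2*sqrt(2)))) + (-10*8 - 10) = (5 + (6 + 6*sqrt(2))) + (-80 - 10) = (11 + 6*sqrt(2)) - 90 = -79 + 6*sqrt(2)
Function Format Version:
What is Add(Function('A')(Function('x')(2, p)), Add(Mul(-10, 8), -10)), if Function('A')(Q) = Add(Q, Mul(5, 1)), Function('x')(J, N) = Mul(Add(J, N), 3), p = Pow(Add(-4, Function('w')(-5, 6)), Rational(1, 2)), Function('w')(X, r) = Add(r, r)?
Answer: Add(-79, Mul(6, Pow(2, Rational(1, 2)))) ≈ -70.515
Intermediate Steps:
Function('w')(X, r) = Mul(2, r)
p = Mul(2, Pow(2, Rational(1, 2))) (p = Pow(Add(-4, Mul(2, 6)), Rational(1, 2)) = Pow(Add(-4, 12), Rational(1, 2)) = Pow(8, Rational(1, 2)) = Mul(2, Pow(2, Rational(1, 2))) ≈ 2.8284)
Function('x')(J, N) = Add(Mul(3, J), Mul(3, N))
Function('A')(Q) = Add(5, Q) (Function('A')(Q) = Add(Q, 5) = Add(5, Q))
Add(Function('A')(Function('x')(2, p)), Add(Mul(-10, 8), -10)) = Add(Add(5, Add(Mul(3, 2), Mul(3, Mul(2, Pow(2, Rational(1, 2)))))), Add(Mul(-10, 8), -10)) = Add(Add(5, Add(6, Mul(6, Pow(2, Rational(1, 2))))), Add(-80, -10)) = Add(Add(11, Mul(6, Pow(2, Rational(1, 2)))), -90) = Add(-79, Mul(6, Pow(2, Rational(1, 2))))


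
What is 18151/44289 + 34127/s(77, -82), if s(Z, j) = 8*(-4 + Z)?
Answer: 217435841/3694968 ≈ 58.846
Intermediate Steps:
s(Z, j) = -32 + 8*Z
18151/44289 + 34127/s(77, -82) = 18151/44289 + 34127/(-32 + 8*77) = 18151*(1/44289) + 34127/(-32 + 616) = 2593/6327 + 34127/584 = 217435841/3694968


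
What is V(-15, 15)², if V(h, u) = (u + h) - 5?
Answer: 25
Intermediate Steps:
V(h, u) = -5 + h + u (V(h, u) = (h + u) - 5 = -5 + h + u)
V(-15, 15)² = (-5 - 15 + 15)² = (-5)² = 25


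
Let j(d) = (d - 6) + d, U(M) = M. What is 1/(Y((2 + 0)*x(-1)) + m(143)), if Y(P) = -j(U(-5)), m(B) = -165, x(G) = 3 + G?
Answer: -1/149 ≈ -0.0067114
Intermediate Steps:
j(d) = -6 + 2*d (j(d) = (-6 + d) + d = -6 + 2*d)
Y(P) = 16 (Y(P) = -(-6 + 2*(-5)) = -(-6 - 10) = -1*(-16) = 16)
1/(Y((2 + 0)*x(-1)) + m(143)) = 1/(16 - 165) = 1/(-149) = -1/149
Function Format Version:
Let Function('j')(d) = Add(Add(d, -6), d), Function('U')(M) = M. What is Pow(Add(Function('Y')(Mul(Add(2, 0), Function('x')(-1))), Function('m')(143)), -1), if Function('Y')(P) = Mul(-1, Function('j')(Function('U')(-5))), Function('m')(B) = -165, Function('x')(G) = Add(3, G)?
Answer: Rational(-1, 149) ≈ -0.0067114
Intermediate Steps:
Function('j')(d) = Add(-6, Mul(2, d)) (Function('j')(d) = Add(Add(-6, d), d) = Add(-6, Mul(2, d)))
Function('Y')(P) = 16 (Function('Y')(P) = Mul(-1, Add(-6, Mul(2, -5))) = Mul(-1, Add(-6, -10)) = Mul(-1, -16) = 16)
Pow(Add(Function('Y')(Mul(Add(2, 0), Function('x')(-1))), Function('m')(143)), -1) = Pow(Add(16, -165), -1) = Pow(-149, -1) = Rational(-1, 149)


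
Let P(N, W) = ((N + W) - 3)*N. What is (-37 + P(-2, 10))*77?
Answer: -3619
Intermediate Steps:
P(N, W) = N*(-3 + N + W) (P(N, W) = (-3 + N + W)*N = N*(-3 + N + W))
(-37 + P(-2, 10))*77 = (-37 - 2*(-3 - 2 + 10))*77 = (-37 - 2*5)*77 = (-37 - 10)*77 = -47*77 = -3619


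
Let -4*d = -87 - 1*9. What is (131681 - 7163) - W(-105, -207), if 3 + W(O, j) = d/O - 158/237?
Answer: 13074799/105 ≈ 1.2452e+5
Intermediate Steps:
d = 24 (d = -(-87 - 1*9)/4 = -(-87 - 9)/4 = -¼*(-96) = 24)
W(O, j) = -11/3 + 24/O (W(O, j) = -3 + (24/O - 158/237) = -3 + (24/O - 158*1/237) = -3 + (24/O - ⅔) = -3 + (-⅔ + 24/O) = -11/3 + 24/O)
(131681 - 7163) - W(-105, -207) = (131681 - 7163) - (-11/3 + 24/(-105)) = 124518 - (-11/3 + 24*(-1/105)) = 124518 - (-11/3 - 8/35) = 124518 - 1*(-409/105) = 124518 + 409/105 = 13074799/105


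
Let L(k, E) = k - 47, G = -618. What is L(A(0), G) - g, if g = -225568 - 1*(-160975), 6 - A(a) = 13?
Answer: 64539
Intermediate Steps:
A(a) = -7 (A(a) = 6 - 1*13 = 6 - 13 = -7)
L(k, E) = -47 + k
g = -64593 (g = -225568 + 160975 = -64593)
L(A(0), G) - g = (-47 - 7) - 1*(-64593) = -54 + 64593 = 64539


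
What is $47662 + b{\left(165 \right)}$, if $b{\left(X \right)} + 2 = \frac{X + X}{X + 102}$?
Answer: $\frac{4241850}{89} \approx 47661.0$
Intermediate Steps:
$b{\left(X \right)} = -2 + \frac{2 X}{102 + X}$ ($b{\left(X \right)} = -2 + \frac{X + X}{X + 102} = -2 + \frac{2 X}{102 + X}$)
$47662 + b{\left(165 \right)} = 47662 - \frac{204}{102 + 165} = 47662 - \frac{204}{267} = 47662 - \frac{68}{89} = \frac{4241850}{89}$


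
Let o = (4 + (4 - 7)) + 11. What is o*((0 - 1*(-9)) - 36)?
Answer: -324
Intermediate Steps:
o = 12 (o = (4 - 3) + 11 = 1 + 11 = 12)
o*((0 - 1*(-9)) - 36) = 12*((0 - 1*(-9)) - 36) = 12*((0 + 9) - 36) = 12*(9 - 36) = 12*(-27) = -324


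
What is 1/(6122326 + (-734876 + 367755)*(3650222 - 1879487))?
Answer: -1/650067881609 ≈ -1.5383e-12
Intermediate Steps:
1/(6122326 + (-734876 + 367755)*(3650222 - 1879487)) = 1/(6122326 - 367121*1770735) = 1/(6122326 - 650074003935) = 1/(-650067881609) = -1/650067881609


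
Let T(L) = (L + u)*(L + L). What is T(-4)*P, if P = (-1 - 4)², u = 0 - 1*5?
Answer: 1800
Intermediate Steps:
u = -5 (u = 0 - 5 = -5)
T(L) = 2*L*(-5 + L) (T(L) = (L - 5)*(L + L) = (-5 + L)*(2*L) = 2*L*(-5 + L))
P = 25 (P = (-5)² = 25)
T(-4)*P = (2*(-4)*(-5 - 4))*25 = (2*(-4)*(-9))*25 = 72*25 = 1800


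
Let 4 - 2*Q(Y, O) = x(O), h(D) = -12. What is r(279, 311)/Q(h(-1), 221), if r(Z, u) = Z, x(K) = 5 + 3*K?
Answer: -279/332 ≈ -0.84036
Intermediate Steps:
Q(Y, O) = -1/2 - 3*O/2 (Q(Y, O) = 2 - (5 + 3*O)/2 = 2 + (-5/2 - 3*O/2) = -1/2 - 3*O/2)
r(279, 311)/Q(h(-1), 221) = 279/(-1/2 - 3/2*221) = 279/(-1/2 - 663/2) = 279/(-332) = 279*(-1/332) = -279/332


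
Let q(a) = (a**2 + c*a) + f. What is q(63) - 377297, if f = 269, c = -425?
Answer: -399834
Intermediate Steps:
q(a) = 269 + a**2 - 425*a (q(a) = (a**2 - 425*a) + 269 = 269 + a**2 - 425*a)
q(63) - 377297 = (269 + 63**2 - 425*63) - 377297 = (269 + 3969 - 26775) - 377297 = -22537 - 377297 = -399834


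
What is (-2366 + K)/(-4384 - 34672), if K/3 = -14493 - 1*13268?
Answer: 85649/39056 ≈ 2.1930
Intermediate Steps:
K = -83283 (K = 3*(-14493 - 1*13268) = 3*(-14493 - 13268) = 3*(-27761) = -83283)
(-2366 + K)/(-4384 - 34672) = (-2366 - 83283)/(-4384 - 34672) = -85649/(-39056) = -85649*(-1/39056) = 85649/39056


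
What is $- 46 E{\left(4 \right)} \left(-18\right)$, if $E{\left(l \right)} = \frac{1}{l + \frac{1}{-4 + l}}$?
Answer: $0$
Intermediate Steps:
$- 46 E{\left(4 \right)} \left(-18\right) = - 46 \frac{-4 + 4}{1 + 4^{2} - 16} \left(-18\right) = - 46 \frac{1}{1 + 16 - 16} \cdot 0 \left(-18\right) = - 46 \cdot 1^{-1} \cdot 0 \left(-18\right) = - 46 \cdot 1 \cdot 0 \left(-18\right) = \left(-46\right) 0 \left(-18\right) = 0 \left(-18\right) = 0$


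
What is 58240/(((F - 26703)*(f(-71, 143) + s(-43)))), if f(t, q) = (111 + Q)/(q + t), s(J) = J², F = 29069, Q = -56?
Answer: 23040/1731379 ≈ 0.013307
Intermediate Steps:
f(t, q) = 55/(q + t) (f(t, q) = (111 - 56)/(q + t) = 55/(q + t))
58240/(((F - 26703)*(f(-71, 143) + s(-43)))) = 58240/(((29069 - 26703)*(55/(143 - 71) + (-43)²))) = 58240/((2366*(55/72 + 1849))) = 58240/((2366*(133183/72))) = 58240/(157555489/36) = 58240*(36/157555489) = 23040/1731379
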